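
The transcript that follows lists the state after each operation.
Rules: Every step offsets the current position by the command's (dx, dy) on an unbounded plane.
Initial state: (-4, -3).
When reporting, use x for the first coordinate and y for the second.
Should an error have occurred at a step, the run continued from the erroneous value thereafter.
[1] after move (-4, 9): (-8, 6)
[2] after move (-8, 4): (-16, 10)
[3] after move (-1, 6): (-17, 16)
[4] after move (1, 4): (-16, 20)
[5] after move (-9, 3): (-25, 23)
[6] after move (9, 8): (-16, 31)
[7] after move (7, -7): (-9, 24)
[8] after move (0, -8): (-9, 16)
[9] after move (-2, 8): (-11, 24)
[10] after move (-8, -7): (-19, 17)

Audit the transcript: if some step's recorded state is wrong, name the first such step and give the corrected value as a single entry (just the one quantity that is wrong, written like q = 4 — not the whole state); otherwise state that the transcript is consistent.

Step 1: x = -4 + (-4) = -8, y = -3 + (9) = 6 — exactly as logged.
Step 2: x = -8 + (-8) = -16, y = 6 + (4) = 10 — exactly as logged.
Step 3: x = -16 + (-1) = -17, y = 10 + (6) = 16 — verified.
Step 4: x = -17 + (1) = -16, y = 16 + (4) = 20 — checks out.
Step 5: x = -16 + (-9) = -25, y = 20 + (3) = 23 — confirmed correct.
Step 6: x = -25 + (9) = -16, y = 23 + (8) = 31 — exactly as logged.
Step 7: x = -16 + (7) = -9, y = 31 + (-7) = 24 — agrees with the transcript.
Step 8: x = -9 + (0) = -9, y = 24 + (-8) = 16 — in agreement.
Step 9: x = -9 + (-2) = -11, y = 16 + (8) = 24 — matches.
Step 10: x = -11 + (-8) = -19, y = 24 + (-7) = 17 — checks out.
Every step is consistent.

no error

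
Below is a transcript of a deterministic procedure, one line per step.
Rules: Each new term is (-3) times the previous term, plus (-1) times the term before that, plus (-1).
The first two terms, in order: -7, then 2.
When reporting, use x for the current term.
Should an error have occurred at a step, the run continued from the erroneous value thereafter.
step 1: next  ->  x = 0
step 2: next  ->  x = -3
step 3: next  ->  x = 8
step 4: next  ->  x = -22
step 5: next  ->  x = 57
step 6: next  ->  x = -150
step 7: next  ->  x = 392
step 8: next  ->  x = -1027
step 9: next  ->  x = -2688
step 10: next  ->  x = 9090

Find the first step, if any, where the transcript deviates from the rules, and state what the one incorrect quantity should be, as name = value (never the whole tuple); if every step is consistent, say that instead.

step 9, x = 2688

1. x = -3*(2) + (-1)*(-7) + (-1) = 0 (consistent with the transcript)
2. x = -3*(0) + (-1)*(2) + (-1) = -3 (exactly as logged)
3. x = -3*(-3) + (-1)*(0) + (-1) = 8 (verified)
4. x = -3*(8) + (-1)*(-3) + (-1) = -22 (checks out)
5. x = -3*(-22) + (-1)*(8) + (-1) = 57 (agrees with the transcript)
6. x = -3*(57) + (-1)*(-22) + (-1) = -150 (exactly as logged)
7. x = -3*(-150) + (-1)*(57) + (-1) = 392 (verified)
8. x = -3*(392) + (-1)*(-150) + (-1) = -1027 (confirmed correct)
9. x = -3*(-1027) + (-1)*(392) + (-1) = 2688 (the entry is off here)
Conclusion: step 9 carries the first error; the entry should be x = 2688.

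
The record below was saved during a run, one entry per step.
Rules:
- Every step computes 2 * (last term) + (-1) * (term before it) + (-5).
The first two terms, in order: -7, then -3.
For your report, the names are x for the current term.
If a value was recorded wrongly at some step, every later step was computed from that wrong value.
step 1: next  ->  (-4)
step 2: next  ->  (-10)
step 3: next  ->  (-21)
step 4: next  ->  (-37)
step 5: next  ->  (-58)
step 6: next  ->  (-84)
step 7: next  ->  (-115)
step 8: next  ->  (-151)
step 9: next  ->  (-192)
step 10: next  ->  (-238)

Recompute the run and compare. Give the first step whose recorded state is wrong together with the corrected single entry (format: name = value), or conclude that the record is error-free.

no error

1. x = 2*(-3) + (-1)*(-7) + (-5) = -4 (in agreement)
2. x = 2*(-4) + (-1)*(-3) + (-5) = -10 (matches)
3. x = 2*(-10) + (-1)*(-4) + (-5) = -21 (agrees with the record)
4. x = 2*(-21) + (-1)*(-10) + (-5) = -37 (verified)
5. x = 2*(-37) + (-1)*(-21) + (-5) = -58 (consistent with the record)
6. x = 2*(-58) + (-1)*(-37) + (-5) = -84 (confirmed correct)
7. x = 2*(-84) + (-1)*(-58) + (-5) = -115 (exactly as logged)
8. x = 2*(-115) + (-1)*(-84) + (-5) = -151 (agrees with the record)
9. x = 2*(-151) + (-1)*(-115) + (-5) = -192 (consistent with the record)
10. x = 2*(-192) + (-1)*(-151) + (-5) = -238 (consistent with the record)
Every step is consistent.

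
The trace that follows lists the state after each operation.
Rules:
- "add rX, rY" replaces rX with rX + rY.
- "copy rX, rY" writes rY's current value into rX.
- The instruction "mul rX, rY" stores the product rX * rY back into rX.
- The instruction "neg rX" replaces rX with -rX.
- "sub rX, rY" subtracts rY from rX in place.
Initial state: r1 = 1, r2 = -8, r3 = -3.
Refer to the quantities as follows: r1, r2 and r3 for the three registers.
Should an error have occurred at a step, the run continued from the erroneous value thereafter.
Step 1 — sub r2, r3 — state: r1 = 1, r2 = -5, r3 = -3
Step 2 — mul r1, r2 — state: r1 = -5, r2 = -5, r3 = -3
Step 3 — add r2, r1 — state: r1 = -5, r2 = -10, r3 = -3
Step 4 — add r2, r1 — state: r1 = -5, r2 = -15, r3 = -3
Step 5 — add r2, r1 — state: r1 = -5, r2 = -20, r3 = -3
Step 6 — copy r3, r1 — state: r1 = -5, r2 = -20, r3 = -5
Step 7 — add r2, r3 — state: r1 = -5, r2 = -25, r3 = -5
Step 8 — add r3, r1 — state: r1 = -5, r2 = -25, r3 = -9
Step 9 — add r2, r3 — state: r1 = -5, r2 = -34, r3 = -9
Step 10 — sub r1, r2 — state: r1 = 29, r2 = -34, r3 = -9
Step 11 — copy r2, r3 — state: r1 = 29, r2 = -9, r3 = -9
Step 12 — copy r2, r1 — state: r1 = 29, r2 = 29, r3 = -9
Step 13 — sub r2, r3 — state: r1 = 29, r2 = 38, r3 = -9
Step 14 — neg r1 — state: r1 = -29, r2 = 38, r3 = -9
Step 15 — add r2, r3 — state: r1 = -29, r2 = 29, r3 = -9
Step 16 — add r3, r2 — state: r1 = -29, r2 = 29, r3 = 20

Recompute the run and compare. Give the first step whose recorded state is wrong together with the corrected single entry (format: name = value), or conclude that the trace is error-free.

1. r2 = -8 - -3 = -5 (checks out)
2. r1 = 1 * -5 = -5 (confirmed correct)
3. r2 = -5 + -5 = -10 (exactly as logged)
4. r2 = -10 + -5 = -15 (exactly as logged)
5. r2 = -15 + -5 = -20 (no discrepancy)
6. r3 = -5 (agrees with the trace)
7. r2 = -20 + -5 = -25 (checks out)
8. r3 = -5 + -5 = -10 (the trace disagrees here)
Step 8 is the first one off; corrected, r3 = -10.

step 8, r3 = -10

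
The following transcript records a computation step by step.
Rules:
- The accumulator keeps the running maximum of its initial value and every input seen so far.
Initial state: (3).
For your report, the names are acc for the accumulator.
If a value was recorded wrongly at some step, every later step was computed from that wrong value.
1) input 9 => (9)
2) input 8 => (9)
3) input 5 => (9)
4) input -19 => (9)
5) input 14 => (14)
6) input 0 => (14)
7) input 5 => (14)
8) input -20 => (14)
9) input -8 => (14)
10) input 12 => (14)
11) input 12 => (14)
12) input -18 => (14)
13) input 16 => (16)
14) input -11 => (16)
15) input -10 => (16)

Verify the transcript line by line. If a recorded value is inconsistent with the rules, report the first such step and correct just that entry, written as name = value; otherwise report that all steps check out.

no error

1. acc = max(3, 9) = 9 (same as recorded)
2. acc = max(9, 8) = 9 (checks out)
3. acc = max(9, 5) = 9 (no discrepancy)
4. acc = max(9, -19) = 9 (confirmed correct)
5. acc = max(9, 14) = 14 (consistent with the transcript)
6. acc = max(14, 0) = 14 (agrees with the transcript)
7. acc = max(14, 5) = 14 (no discrepancy)
8. acc = max(14, -20) = 14 (verified)
9. acc = max(14, -8) = 14 (matches)
10. acc = max(14, 12) = 14 (in agreement)
11. acc = max(14, 12) = 14 (agrees with the transcript)
12. acc = max(14, -18) = 14 (exactly as logged)
13. acc = max(14, 16) = 16 (in agreement)
14. acc = max(16, -11) = 16 (checks out)
15. acc = max(16, -10) = 16 (matches)
The whole run recomputes cleanly — no discrepancies.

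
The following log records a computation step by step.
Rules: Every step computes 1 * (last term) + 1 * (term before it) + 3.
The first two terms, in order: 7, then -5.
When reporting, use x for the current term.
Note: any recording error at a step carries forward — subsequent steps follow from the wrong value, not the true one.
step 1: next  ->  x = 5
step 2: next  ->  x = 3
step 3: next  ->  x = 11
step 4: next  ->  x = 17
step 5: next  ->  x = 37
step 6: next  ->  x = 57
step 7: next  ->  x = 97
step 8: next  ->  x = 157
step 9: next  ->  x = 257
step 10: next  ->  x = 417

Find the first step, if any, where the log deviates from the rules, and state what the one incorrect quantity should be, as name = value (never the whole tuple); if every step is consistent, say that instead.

Step 1: x = 1*(-5) + (1)*(7) + (3) = 5 — same as recorded.
Step 2: x = 1*(5) + (1)*(-5) + (3) = 3 — agrees with the log.
Step 3: x = 1*(3) + (1)*(5) + (3) = 11 — matches.
Step 4: x = 1*(11) + (1)*(3) + (3) = 17 — checks out.
Step 5: x = 1*(17) + (1)*(11) + (3) = 31 — the entry is off here.
Conclusion: step 5 carries the first error; the entry should be x = 31.

step 5, x = 31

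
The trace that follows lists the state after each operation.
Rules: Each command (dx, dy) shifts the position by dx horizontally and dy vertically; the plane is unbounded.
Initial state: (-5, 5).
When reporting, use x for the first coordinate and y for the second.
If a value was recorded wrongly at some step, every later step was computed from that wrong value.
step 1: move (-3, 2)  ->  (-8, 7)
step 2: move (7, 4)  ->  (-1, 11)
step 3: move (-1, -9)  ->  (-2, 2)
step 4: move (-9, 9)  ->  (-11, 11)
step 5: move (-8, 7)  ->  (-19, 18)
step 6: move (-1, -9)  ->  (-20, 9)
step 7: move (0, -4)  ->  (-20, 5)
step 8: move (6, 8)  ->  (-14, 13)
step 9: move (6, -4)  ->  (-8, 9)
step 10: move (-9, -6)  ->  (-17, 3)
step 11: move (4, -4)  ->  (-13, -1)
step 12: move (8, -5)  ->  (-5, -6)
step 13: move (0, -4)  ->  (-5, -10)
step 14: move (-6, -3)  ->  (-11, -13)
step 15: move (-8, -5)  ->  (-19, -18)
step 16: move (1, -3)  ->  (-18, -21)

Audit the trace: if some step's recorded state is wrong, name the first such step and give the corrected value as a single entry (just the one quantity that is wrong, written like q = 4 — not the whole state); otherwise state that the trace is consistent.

1. x = -5 + (-3) = -8, y = 5 + (2) = 7 (no discrepancy)
2. x = -8 + (7) = -1, y = 7 + (4) = 11 (confirmed correct)
3. x = -1 + (-1) = -2, y = 11 + (-9) = 2 (agrees with the trace)
4. x = -2 + (-9) = -11, y = 2 + (9) = 11 (no discrepancy)
5. x = -11 + (-8) = -19, y = 11 + (7) = 18 (consistent with the trace)
6. x = -19 + (-1) = -20, y = 18 + (-9) = 9 (agrees with the trace)
7. x = -20 + (0) = -20, y = 9 + (-4) = 5 (no discrepancy)
8. x = -20 + (6) = -14, y = 5 + (8) = 13 (matches)
9. x = -14 + (6) = -8, y = 13 + (-4) = 9 (confirmed correct)
10. x = -8 + (-9) = -17, y = 9 + (-6) = 3 (verified)
11. x = -17 + (4) = -13, y = 3 + (-4) = -1 (confirmed correct)
12. x = -13 + (8) = -5, y = -1 + (-5) = -6 (agrees with the trace)
13. x = -5 + (0) = -5, y = -6 + (-4) = -10 (same as recorded)
14. x = -5 + (-6) = -11, y = -10 + (-3) = -13 (exactly as logged)
15. x = -11 + (-8) = -19, y = -13 + (-5) = -18 (in agreement)
16. x = -19 + (1) = -18, y = -18 + (-3) = -21 (in agreement)
Every step is consistent.

no error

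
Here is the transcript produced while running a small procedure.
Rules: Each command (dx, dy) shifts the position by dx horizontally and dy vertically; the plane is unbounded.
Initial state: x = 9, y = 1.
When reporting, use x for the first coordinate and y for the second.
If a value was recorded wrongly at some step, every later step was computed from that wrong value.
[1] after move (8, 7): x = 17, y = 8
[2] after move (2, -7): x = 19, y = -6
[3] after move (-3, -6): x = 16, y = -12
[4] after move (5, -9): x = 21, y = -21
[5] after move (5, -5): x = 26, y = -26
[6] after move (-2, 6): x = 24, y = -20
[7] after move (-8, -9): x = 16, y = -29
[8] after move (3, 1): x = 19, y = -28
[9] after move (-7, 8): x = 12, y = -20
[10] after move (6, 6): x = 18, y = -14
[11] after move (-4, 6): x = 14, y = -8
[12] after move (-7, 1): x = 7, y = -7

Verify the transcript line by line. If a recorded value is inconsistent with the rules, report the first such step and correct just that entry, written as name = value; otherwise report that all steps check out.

Recomputing the run from the initial state:
step 1: x = 17, y = 8
step 2: x = 19, y = 1
step 3: x = 16, y = -5
step 4: x = 21, y = -14
step 5: x = 26, y = -19
step 6: x = 24, y = -13
step 7: x = 16, y = -22
step 8: x = 19, y = -21
step 9: x = 12, y = -13
step 10: x = 18, y = -7
step 11: x = 14, y = -1
step 12: x = 7, y = 0
The first disagreement with the transcript is at step 2, where the value should be y = 1.

step 2, y = 1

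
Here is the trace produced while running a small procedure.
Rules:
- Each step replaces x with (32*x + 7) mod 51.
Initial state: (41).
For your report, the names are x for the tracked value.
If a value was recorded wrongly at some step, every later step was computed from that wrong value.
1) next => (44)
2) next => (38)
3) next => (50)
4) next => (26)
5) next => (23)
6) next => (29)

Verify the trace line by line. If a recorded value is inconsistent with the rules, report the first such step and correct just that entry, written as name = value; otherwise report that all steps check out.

1. x = (32*41 + 7) mod 51 = 44 (consistent with the trace)
2. x = (32*44 + 7) mod 51 = 38 (matches)
3. x = (32*38 + 7) mod 51 = 50 (no discrepancy)
4. x = (32*50 + 7) mod 51 = 26 (checks out)
5. x = (32*26 + 7) mod 51 = 23 (in agreement)
6. x = (32*23 + 7) mod 51 = 29 (exactly as logged)
Nothing is out of place; the run is error-free.

no error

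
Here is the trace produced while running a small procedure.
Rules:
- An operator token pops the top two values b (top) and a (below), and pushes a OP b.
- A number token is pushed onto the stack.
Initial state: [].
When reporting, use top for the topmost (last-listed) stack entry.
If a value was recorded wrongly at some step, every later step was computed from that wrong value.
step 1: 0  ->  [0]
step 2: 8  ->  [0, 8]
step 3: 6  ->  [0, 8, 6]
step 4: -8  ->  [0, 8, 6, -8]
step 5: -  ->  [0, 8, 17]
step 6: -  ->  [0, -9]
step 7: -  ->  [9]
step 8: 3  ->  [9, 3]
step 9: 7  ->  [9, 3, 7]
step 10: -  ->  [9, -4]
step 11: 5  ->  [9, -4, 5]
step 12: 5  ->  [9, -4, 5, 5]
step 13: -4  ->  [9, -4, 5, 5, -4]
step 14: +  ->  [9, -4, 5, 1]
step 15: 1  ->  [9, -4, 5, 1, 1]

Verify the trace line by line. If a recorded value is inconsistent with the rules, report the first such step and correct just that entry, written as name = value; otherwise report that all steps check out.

step 5, top = 14

Step 1: push 0: top = 0 — in agreement.
Step 2: push 8: top = 8 — in agreement.
Step 3: push 6: top = 6 — checks out.
Step 4: push -8: top = -8 — consistent with the trace.
Step 5: 6 - -8 = 14 — not what was recorded.
First incorrect step: 5; the correct value is top = 14.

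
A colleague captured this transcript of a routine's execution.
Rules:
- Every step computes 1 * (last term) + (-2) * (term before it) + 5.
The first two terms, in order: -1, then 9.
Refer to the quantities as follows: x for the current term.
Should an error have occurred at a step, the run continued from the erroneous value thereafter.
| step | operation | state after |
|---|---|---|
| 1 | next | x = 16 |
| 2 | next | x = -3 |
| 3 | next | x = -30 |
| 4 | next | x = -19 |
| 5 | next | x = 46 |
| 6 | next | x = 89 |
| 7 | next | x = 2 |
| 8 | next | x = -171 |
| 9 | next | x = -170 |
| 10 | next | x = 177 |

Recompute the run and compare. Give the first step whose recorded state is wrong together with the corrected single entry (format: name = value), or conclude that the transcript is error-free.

step 2, x = 3

Step 1: x = 1*(9) + (-2)*(-1) + (5) = 16 — agrees with the transcript.
Step 2: x = 1*(16) + (-2)*(9) + (5) = 3 — the transcript disagrees here.
The earliest wrong entry is at step 2: it should read x = 3.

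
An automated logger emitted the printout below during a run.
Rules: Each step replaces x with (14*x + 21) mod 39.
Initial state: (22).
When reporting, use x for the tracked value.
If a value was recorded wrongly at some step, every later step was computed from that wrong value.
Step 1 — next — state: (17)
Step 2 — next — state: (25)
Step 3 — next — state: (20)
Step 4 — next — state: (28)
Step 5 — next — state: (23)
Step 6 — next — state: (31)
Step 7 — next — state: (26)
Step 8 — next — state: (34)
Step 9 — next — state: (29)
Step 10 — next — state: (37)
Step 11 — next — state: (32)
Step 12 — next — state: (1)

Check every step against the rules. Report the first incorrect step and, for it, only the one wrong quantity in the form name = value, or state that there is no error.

Recomputing the run from the initial state:
step 1: x = 17
step 2: x = 25
step 3: x = 20
step 4: x = 28
step 5: x = 23
step 6: x = 31
step 7: x = 26
step 8: x = 34
step 9: x = 29
step 10: x = 37
step 11: x = 32
step 12: x = 1
This matches the printout at every step.

no error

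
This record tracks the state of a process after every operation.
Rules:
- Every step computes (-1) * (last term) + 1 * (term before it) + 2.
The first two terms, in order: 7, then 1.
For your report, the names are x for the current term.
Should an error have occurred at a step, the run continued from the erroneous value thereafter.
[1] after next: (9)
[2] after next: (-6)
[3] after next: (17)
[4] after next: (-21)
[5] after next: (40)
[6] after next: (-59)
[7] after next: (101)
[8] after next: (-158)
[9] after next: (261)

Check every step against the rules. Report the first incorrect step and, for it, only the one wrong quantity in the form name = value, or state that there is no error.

Step 1: x = -1*(1) + (1)*(7) + (2) = 8 — not what was recorded.
That makes step 1 the first incorrect line — x = 8 is what it should show.

step 1, x = 8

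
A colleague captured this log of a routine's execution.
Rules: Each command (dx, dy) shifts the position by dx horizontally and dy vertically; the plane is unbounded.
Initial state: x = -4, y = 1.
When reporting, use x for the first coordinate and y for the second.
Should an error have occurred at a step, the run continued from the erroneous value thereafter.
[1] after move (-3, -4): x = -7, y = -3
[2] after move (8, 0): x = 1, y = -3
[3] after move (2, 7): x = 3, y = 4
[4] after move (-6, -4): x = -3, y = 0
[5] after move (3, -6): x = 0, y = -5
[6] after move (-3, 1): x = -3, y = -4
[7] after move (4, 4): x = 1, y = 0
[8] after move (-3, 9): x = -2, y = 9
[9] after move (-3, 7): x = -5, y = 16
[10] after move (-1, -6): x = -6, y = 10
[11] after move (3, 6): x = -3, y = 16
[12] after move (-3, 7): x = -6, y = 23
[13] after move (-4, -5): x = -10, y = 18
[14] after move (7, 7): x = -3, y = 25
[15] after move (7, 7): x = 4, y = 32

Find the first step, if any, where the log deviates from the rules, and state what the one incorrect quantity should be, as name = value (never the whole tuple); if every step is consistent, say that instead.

step 5, y = -6

Recomputing the run from the initial state:
step 1: x = -7, y = -3
step 2: x = 1, y = -3
step 3: x = 3, y = 4
step 4: x = -3, y = 0
step 5: x = 0, y = -6
step 6: x = -3, y = -5
step 7: x = 1, y = -1
step 8: x = -2, y = 8
step 9: x = -5, y = 15
step 10: x = -6, y = 9
step 11: x = -3, y = 15
step 12: x = -6, y = 22
step 13: x = -10, y = 17
step 14: x = -3, y = 24
step 15: x = 4, y = 31
The first disagreement with the log is at step 5, where the value should be y = -6.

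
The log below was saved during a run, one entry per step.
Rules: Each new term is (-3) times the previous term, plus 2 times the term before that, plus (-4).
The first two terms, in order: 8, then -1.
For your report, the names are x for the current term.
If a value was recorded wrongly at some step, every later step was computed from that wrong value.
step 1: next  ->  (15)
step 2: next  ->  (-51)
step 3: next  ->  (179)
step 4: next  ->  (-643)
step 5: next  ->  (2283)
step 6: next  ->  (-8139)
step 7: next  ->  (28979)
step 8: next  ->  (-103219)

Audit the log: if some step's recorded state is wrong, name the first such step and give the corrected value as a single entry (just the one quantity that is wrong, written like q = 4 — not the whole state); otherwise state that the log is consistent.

no error

Recomputing the run from the initial state:
step 1: x = 15
step 2: x = -51
step 3: x = 179
step 4: x = -643
step 5: x = 2283
step 6: x = -8139
step 7: x = 28979
step 8: x = -103219
This matches the log at every step.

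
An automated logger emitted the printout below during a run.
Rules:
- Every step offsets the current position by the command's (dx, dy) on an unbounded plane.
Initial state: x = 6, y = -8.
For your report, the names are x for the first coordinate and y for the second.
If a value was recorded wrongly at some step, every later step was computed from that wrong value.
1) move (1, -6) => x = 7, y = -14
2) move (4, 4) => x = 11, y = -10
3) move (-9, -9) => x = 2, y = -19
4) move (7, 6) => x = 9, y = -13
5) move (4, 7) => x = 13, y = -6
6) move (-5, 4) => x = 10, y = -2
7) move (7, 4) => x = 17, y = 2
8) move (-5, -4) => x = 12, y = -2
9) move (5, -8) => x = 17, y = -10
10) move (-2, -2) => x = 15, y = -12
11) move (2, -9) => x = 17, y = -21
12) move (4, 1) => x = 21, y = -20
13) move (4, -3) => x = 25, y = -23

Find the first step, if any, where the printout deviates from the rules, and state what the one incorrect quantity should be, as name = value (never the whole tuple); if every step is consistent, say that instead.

step 6, x = 8

Step 1: x = 6 + (1) = 7, y = -8 + (-6) = -14 — consistent with the printout.
Step 2: x = 7 + (4) = 11, y = -14 + (4) = -10 — consistent with the printout.
Step 3: x = 11 + (-9) = 2, y = -10 + (-9) = -19 — matches.
Step 4: x = 2 + (7) = 9, y = -19 + (6) = -13 — consistent with the printout.
Step 5: x = 9 + (4) = 13, y = -13 + (7) = -6 — exactly as logged.
Step 6: x = 13 + (-5) = 8, y = -6 + (4) = -2 — not what was recorded.
Conclusion: step 6 carries the first error; the entry should be x = 8.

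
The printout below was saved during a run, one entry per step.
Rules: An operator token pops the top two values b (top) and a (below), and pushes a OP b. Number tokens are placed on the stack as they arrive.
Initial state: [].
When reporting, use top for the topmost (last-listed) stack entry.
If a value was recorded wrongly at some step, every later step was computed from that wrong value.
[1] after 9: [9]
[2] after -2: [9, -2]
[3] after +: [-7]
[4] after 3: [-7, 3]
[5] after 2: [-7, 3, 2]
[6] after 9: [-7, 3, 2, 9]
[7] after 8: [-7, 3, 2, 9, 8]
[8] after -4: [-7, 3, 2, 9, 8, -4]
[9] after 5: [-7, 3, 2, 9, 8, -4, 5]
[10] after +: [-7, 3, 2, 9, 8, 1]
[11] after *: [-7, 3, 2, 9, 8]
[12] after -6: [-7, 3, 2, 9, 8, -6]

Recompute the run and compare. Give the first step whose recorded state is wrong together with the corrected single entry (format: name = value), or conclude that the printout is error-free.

step 3, top = 7

1. push 9: top = 9 (matches)
2. push -2: top = -2 (checks out)
3. 9 + -2 = 7 (a discrepancy with the printout)
That makes step 3 the first incorrect line — top = 7 is what it should show.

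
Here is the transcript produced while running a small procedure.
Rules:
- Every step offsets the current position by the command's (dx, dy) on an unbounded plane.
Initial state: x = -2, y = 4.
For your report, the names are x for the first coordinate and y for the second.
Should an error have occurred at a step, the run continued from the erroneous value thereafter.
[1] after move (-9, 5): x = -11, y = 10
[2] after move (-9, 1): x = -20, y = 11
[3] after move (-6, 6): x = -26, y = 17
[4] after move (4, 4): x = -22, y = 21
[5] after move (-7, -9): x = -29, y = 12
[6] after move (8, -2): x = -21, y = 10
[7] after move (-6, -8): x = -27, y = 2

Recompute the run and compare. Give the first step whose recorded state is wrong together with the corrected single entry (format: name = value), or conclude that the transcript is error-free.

step 1, y = 9

Recomputing the run from the initial state:
step 1: x = -11, y = 9
step 2: x = -20, y = 10
step 3: x = -26, y = 16
step 4: x = -22, y = 20
step 5: x = -29, y = 11
step 6: x = -21, y = 9
step 7: x = -27, y = 1
The first disagreement with the transcript is at step 1, where the value should be y = 9.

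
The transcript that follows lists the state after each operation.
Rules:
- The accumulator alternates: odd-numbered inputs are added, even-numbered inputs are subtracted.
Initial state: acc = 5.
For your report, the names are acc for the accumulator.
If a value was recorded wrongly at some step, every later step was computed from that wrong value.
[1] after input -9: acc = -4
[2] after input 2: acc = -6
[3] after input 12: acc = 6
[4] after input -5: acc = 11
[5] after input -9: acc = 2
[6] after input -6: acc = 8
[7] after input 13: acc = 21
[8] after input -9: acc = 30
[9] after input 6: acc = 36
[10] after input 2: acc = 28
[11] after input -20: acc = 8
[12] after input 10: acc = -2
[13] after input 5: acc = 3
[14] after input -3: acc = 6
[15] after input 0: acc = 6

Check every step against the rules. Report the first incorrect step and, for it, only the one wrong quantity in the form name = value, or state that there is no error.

step 10, acc = 34

Step 1: acc = 5 + -9 = -4 — in agreement.
Step 2: acc = -4 - 2 = -6 — consistent with the transcript.
Step 3: acc = -6 + 12 = 6 — confirmed correct.
Step 4: acc = 6 - -5 = 11 — in agreement.
Step 5: acc = 11 + -9 = 2 — no discrepancy.
Step 6: acc = 2 - -6 = 8 — in agreement.
Step 7: acc = 8 + 13 = 21 — agrees with the transcript.
Step 8: acc = 21 - -9 = 30 — consistent with the transcript.
Step 9: acc = 30 + 6 = 36 — same as recorded.
Step 10: acc = 36 - 2 = 34 — this is not what the transcript shows.
So the first discrepancy is step 10, where the right value is acc = 34.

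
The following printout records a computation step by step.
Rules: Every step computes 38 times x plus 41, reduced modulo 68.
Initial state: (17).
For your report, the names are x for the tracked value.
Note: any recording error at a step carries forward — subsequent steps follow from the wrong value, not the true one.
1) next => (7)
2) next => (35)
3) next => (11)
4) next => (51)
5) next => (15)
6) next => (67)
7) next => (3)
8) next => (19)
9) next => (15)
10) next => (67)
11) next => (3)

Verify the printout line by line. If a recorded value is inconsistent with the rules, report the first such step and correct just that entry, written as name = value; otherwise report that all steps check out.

Recomputing the run from the initial state:
step 1: x = 7
step 2: x = 35
step 3: x = 11
step 4: x = 51
step 5: x = 7
step 6: x = 35
step 7: x = 11
step 8: x = 51
step 9: x = 7
step 10: x = 35
step 11: x = 11
The first disagreement with the printout is at step 5, where the value should be x = 7.

step 5, x = 7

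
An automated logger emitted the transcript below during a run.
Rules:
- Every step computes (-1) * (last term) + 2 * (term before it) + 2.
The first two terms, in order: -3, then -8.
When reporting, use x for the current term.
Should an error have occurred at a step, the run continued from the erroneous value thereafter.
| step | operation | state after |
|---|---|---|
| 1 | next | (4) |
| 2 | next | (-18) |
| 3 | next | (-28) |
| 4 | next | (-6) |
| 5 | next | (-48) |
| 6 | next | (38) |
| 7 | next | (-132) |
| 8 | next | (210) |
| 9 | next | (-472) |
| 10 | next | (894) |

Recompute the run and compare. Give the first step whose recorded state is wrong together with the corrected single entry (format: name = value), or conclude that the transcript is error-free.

step 3, x = 28

1. x = -1*(-8) + (2)*(-3) + (2) = 4 (agrees with the transcript)
2. x = -1*(4) + (2)*(-8) + (2) = -18 (same as recorded)
3. x = -1*(-18) + (2)*(4) + (2) = 28 (the transcript has a different value)
First deviation found at step 3; the corrected entry is x = 28.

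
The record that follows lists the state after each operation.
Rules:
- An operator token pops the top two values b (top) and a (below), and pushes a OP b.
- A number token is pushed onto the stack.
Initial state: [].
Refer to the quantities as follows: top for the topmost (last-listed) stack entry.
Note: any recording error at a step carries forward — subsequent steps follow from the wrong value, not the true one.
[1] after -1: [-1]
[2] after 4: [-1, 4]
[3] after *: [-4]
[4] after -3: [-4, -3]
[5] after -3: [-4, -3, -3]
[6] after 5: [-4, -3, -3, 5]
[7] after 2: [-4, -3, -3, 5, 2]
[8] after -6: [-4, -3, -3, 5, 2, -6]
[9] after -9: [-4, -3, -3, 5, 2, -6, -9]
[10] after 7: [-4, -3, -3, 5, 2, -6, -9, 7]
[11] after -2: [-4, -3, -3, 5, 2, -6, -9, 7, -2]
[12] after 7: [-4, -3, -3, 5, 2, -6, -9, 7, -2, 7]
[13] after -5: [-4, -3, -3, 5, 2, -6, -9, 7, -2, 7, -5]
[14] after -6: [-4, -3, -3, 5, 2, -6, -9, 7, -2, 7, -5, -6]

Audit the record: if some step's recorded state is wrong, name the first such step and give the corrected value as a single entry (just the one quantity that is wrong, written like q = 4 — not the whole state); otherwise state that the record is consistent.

no error

Recomputing the run from the initial state:
step 1: [-1]
step 2: [-1, 4]
step 3: [-4]
step 4: [-4, -3]
step 5: [-4, -3, -3]
step 6: [-4, -3, -3, 5]
step 7: [-4, -3, -3, 5, 2]
step 8: [-4, -3, -3, 5, 2, -6]
step 9: [-4, -3, -3, 5, 2, -6, -9]
step 10: [-4, -3, -3, 5, 2, -6, -9, 7]
step 11: [-4, -3, -3, 5, 2, -6, -9, 7, -2]
step 12: [-4, -3, -3, 5, 2, -6, -9, 7, -2, 7]
step 13: [-4, -3, -3, 5, 2, -6, -9, 7, -2, 7, -5]
step 14: [-4, -3, -3, 5, 2, -6, -9, 7, -2, 7, -5, -6]
This matches the record at every step.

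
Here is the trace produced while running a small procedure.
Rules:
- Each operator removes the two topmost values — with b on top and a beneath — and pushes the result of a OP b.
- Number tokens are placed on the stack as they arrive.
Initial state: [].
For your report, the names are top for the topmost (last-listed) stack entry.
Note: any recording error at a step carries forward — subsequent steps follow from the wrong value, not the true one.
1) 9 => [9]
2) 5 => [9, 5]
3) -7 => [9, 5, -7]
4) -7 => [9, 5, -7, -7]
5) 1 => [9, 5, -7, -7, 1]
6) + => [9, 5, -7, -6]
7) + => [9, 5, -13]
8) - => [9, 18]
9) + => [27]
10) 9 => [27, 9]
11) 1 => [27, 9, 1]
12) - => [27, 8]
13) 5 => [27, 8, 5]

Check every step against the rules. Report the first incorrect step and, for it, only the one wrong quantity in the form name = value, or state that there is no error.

no error

1. push 9: top = 9 (same as recorded)
2. push 5: top = 5 (same as recorded)
3. push -7: top = -7 (consistent with the trace)
4. push -7: top = -7 (verified)
5. push 1: top = 1 (verified)
6. -7 + 1 = -6 (agrees with the trace)
7. -7 + -6 = -13 (agrees with the trace)
8. 5 - -13 = 18 (matches)
9. 9 + 18 = 27 (consistent with the trace)
10. push 9: top = 9 (in agreement)
11. push 1: top = 1 (confirmed correct)
12. 9 - 1 = 8 (verified)
13. push 5: top = 5 (in agreement)
The whole run recomputes cleanly — no discrepancies.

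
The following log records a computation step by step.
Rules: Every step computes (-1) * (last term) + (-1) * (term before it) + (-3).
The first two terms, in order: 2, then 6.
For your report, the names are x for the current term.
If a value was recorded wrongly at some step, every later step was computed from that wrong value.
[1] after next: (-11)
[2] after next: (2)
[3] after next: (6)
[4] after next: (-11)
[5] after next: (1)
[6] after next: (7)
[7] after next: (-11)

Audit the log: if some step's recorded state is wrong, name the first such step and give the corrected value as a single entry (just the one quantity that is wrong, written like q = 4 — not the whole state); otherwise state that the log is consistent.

1. x = -1*(6) + (-1)*(2) + (-3) = -11 (consistent with the log)
2. x = -1*(-11) + (-1)*(6) + (-3) = 2 (same as recorded)
3. x = -1*(2) + (-1)*(-11) + (-3) = 6 (same as recorded)
4. x = -1*(6) + (-1)*(2) + (-3) = -11 (matches)
5. x = -1*(-11) + (-1)*(6) + (-3) = 2 (the log has a different value)
First incorrect step: 5; the correct value is x = 2.

step 5, x = 2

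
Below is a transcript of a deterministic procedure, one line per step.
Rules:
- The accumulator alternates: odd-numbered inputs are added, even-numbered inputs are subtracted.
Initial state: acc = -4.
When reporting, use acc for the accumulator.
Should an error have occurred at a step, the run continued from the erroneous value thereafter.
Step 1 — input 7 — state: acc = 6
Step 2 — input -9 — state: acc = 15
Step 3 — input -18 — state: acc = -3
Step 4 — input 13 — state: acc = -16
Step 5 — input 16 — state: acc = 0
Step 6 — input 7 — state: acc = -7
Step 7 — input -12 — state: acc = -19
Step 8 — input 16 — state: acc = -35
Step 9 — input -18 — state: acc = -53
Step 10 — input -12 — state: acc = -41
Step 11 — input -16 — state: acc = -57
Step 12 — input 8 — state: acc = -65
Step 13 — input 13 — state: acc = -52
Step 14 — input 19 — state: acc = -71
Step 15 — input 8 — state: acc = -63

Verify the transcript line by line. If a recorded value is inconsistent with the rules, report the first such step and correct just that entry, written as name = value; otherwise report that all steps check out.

step 1, acc = 3

Step 1: acc = -4 + 7 = 3 — a discrepancy with the transcript.
First incorrect step: 1; the correct value is acc = 3.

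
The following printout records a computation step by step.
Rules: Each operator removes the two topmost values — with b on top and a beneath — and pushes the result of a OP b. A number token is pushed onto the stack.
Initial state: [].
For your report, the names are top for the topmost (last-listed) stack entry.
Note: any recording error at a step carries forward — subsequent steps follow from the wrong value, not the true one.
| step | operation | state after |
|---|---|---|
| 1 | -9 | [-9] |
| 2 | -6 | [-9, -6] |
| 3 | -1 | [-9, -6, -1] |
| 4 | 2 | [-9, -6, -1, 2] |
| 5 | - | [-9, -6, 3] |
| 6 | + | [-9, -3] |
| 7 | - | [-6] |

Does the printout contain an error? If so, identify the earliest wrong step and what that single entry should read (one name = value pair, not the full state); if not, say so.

Step 1: push -9: top = -9 — consistent with the printout.
Step 2: push -6: top = -6 — verified.
Step 3: push -1: top = -1 — in agreement.
Step 4: push 2: top = 2 — checks out.
Step 5: -1 - 2 = -3 — this is not what the printout shows.
The earliest wrong entry is at step 5: it should read top = -3.

step 5, top = -3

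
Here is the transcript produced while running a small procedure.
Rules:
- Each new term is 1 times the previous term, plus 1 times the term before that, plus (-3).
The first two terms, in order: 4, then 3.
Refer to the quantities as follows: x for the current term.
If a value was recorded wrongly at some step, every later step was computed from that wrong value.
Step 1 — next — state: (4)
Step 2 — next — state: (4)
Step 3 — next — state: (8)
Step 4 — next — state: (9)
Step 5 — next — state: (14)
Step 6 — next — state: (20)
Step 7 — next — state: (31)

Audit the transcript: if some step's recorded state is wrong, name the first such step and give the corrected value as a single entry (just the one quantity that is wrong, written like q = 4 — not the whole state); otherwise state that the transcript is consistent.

Recomputing the run from the initial state:
step 1: x = 4
step 2: x = 4
step 3: x = 5
step 4: x = 6
step 5: x = 8
step 6: x = 11
step 7: x = 16
The first disagreement with the transcript is at step 3, where the value should be x = 5.

step 3, x = 5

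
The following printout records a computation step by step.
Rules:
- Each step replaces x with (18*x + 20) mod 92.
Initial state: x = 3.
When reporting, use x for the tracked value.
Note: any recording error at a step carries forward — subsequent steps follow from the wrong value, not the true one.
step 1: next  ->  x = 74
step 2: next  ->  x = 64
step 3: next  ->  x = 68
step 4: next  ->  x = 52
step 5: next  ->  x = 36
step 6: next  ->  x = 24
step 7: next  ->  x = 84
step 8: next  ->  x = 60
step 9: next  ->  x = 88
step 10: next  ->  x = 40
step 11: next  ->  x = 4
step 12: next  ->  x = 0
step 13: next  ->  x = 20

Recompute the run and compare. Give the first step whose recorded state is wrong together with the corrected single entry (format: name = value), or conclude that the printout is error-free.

Recomputing the run from the initial state:
step 1: x = 74
step 2: x = 64
step 3: x = 68
step 4: x = 48
step 5: x = 56
step 6: x = 16
step 7: x = 32
step 8: x = 44
step 9: x = 76
step 10: x = 8
step 11: x = 72
step 12: x = 28
step 13: x = 64
The first disagreement with the printout is at step 4, where the value should be x = 48.

step 4, x = 48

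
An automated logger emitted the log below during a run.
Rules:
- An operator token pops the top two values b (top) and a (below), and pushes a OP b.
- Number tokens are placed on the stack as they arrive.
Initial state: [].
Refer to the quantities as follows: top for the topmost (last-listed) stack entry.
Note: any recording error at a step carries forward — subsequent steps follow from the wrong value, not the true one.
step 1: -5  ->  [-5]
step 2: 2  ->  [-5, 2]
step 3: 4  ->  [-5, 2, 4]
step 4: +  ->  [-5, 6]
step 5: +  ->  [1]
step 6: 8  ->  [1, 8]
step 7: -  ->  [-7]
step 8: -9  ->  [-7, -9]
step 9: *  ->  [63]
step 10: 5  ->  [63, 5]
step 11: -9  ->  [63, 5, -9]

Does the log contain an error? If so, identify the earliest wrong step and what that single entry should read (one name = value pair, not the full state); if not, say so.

no error

step 1: push -5: top = -5 -> agrees with the log
step 2: push 2: top = 2 -> no discrepancy
step 3: push 4: top = 4 -> same as recorded
step 4: 2 + 4 = 6 -> in agreement
step 5: -5 + 6 = 1 -> confirmed correct
step 6: push 8: top = 8 -> checks out
step 7: 1 - 8 = -7 -> same as recorded
step 8: push -9: top = -9 -> no discrepancy
step 9: -7 * -9 = 63 -> verified
step 10: push 5: top = 5 -> checks out
step 11: push -9: top = -9 -> matches
The recomputation confirms every line.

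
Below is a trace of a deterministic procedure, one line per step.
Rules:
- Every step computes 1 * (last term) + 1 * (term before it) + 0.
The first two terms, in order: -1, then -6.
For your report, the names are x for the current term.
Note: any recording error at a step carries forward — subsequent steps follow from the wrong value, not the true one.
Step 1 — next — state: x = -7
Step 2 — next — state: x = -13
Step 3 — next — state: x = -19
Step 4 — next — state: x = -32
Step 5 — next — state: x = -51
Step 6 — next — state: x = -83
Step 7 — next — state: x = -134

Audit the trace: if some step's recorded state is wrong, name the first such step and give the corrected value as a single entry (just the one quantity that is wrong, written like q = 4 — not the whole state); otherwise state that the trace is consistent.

1. x = 1*(-6) + (1)*(-1) + (0) = -7 (no discrepancy)
2. x = 1*(-7) + (1)*(-6) + (0) = -13 (agrees with the trace)
3. x = 1*(-13) + (1)*(-7) + (0) = -20 (a discrepancy with the trace)
Step 3 is the first one off; corrected, x = -20.

step 3, x = -20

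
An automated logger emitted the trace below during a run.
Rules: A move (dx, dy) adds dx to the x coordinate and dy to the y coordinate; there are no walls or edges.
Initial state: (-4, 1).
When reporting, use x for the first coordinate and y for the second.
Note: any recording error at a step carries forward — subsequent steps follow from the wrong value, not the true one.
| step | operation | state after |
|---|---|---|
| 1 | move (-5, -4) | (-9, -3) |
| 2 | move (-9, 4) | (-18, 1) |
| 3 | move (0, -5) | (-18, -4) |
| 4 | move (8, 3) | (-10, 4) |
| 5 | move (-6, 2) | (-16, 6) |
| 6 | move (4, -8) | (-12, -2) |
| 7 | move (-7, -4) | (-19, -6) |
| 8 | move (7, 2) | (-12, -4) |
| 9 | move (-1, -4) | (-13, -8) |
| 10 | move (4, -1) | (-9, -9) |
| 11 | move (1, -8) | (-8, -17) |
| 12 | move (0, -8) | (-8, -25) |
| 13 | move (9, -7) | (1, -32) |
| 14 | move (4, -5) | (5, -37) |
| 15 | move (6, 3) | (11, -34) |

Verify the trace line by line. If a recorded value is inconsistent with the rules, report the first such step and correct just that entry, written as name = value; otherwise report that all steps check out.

step 4, y = -1

step 1: x = -4 + (-5) = -9, y = 1 + (-4) = -3 -> same as recorded
step 2: x = -9 + (-9) = -18, y = -3 + (4) = 1 -> exactly as logged
step 3: x = -18 + (0) = -18, y = 1 + (-5) = -4 -> matches
step 4: x = -18 + (8) = -10, y = -4 + (3) = -1 -> the recorded entry deviates here
Conclusion: step 4 carries the first error; the entry should be y = -1.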